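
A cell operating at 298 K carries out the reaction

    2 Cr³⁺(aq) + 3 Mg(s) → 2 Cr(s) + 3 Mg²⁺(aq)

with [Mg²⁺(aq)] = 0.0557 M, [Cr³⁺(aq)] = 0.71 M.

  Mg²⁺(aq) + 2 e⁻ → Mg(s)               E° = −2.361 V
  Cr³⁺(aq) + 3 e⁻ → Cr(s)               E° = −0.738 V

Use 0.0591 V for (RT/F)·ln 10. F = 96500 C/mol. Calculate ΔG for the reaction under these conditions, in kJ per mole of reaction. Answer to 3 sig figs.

The standard cell potential is −0.738 − (−2.361) = +1.623 V, with n = 6 electrons in the balanced equation.
Here Q = [Mg²⁺(aq)]^3 / [Cr³⁺(aq)]^2 = 0.000343 (log Q = −3.465), giving E = +1.623 − (0.0591/6)·(−3.465) = +1.6571 V.
Finally ΔG = −nFE = −(6)(96500 C/mol)(+1.6571 V) = −959 kJ/mol.

−959 kJ/mol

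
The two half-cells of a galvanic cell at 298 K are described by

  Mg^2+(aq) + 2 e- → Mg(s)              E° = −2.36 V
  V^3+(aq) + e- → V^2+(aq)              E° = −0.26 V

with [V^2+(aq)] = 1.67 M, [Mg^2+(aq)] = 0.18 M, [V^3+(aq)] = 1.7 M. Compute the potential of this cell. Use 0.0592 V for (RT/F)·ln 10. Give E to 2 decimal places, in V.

Since E°(V³⁺/V²⁺) > E°(Mg²⁺/Mg), V³⁺/V²⁺ serves as the cathode.
E°cell = E°cat − E°an = −0.26 − (−2.36) = +2.10 V; n = 2.
For the overall reaction 2 V^3+(aq) + Mg(s) → 2 V^2+(aq) + Mg^2+(aq), Q = ([V^2+(aq)]^2·[Mg^2+(aq)]) / [V^3+(aq)]^2 = 0.174, giving log Q = −0.760.
By the Nernst equation, E = +2.10 − (0.0592/2)·(−0.760) = +2.12 V.

+2.12 V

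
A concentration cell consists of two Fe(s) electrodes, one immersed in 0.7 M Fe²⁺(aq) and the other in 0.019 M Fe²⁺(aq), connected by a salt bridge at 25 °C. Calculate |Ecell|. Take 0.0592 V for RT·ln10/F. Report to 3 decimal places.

For a concentration cell E°cell = 0, since both electrodes use the same couple.
The compartment with the higher Fe²⁺(aq) concentration (0.7 M) acts as the cathode; ions are reduced there and produced at the dilute (0.019 M) anode.
With n = 2, Ecell = −(0.0592/2)·log([dilute]/[conc]) = −(0.0592/2)·log(0.019/0.7) = +0.046 V.

0.046 V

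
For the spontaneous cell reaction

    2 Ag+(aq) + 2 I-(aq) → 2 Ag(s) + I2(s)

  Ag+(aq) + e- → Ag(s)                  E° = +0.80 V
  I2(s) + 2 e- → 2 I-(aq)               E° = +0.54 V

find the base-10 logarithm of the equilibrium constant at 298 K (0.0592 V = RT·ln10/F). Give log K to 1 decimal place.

The Ag⁺/Ag couple is reduced (cathode); E°cell = +0.80 − (+0.54) = +0.26 V with n = 2.
At equilibrium E = 0, so log K = nE°cell / 0.0592 = (2)(+0.26) / 0.0592 = 8.8.

log K = 8.8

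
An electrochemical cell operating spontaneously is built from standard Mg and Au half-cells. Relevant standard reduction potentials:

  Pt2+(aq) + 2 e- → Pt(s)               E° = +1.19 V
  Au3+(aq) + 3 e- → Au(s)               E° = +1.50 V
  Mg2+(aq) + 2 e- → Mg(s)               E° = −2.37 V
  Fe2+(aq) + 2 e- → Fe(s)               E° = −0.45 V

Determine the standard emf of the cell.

+3.87 V

The Au³⁺/Au couple has the higher E°, so Au ion is reduced (cathode) and Mg is oxidized (anode).
E°cell = E°(cathode) − E°(anode) = +1.50 − (−2.37) = +3.87 V.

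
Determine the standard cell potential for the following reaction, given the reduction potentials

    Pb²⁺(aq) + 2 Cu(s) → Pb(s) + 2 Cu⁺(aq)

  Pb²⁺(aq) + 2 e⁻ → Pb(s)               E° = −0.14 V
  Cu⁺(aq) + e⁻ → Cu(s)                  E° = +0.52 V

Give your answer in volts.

In the reaction as written, Pb²⁺(aq) is reduced (cathode) and Cu⁺(aq) is produced by oxidation at the anode.
E°cell = E°(cathode) − E°(anode) = −0.14 − (+0.52) = −0.66 V.

−0.66 V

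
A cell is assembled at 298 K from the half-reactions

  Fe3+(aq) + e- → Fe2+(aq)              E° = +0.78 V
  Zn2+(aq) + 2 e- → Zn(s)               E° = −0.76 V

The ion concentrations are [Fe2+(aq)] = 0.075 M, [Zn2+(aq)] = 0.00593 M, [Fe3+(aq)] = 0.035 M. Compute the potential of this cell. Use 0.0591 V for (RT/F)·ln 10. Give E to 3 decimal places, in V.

+1.586 V

Since E°(Fe³⁺/Fe²⁺) > E°(Zn²⁺/Zn), Fe³⁺/Fe²⁺ serves as the cathode.
E°cell = E°cat − E°an = +0.78 − (−0.76) = +1.54 V; n = 2.
The balanced reaction is 2 Fe3+(aq) + Zn(s) → 2 Fe2+(aq) + Zn2+(aq), so Q = ([Fe2+(aq)]^2·[Zn2+(aq)]) / [Fe3+(aq)]^2 = 0.0272 and log Q = −1.565.
E = E° − (0.0591/n)·log Q = +1.54 − (0.0591/2)(−1.565) = +1.586 V.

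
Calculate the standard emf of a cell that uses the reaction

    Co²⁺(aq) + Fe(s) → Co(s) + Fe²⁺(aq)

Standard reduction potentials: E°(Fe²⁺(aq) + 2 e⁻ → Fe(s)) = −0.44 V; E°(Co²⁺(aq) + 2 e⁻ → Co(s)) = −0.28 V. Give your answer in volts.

Co²⁺(aq) gains electrons, so the Co²⁺/Co couple is the cathode; the Fe²⁺/Fe couple is the anode.
E°cell = E°(cathode) − E°(anode) = −0.28 − (−0.44) = +0.16 V.

+0.16 V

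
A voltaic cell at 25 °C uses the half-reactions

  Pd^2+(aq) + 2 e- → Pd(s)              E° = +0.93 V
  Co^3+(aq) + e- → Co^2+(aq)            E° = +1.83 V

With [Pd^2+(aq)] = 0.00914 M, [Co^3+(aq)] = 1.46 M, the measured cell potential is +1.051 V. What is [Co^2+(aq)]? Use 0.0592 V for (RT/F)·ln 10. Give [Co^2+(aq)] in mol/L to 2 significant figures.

With Co³⁺/Co²⁺ at the cathode and Pd²⁺/Pd at the anode, E°cell = +1.83 − (+0.93) = +0.90 V (n = 2).
Rearranging E = E° − (0.0592/n)·log Q gives log Q = 2(+0.90 − (+1.051))/0.0592 = −5.101.
Balancing electrons gives 2 Co^3+(aq) + Pd(s) → 2 Co^2+(aq) + Pd^2+(aq); thus Q = ([Co^2+(aq)]^2·[Pd^2+(aq)]) / [Co^3+(aq)]^2.
Substituting the known concentrations and solving, log [Co^2+(aq)] = −1.367 and [Co^2+(aq)] = 0.043 M.

0.043 M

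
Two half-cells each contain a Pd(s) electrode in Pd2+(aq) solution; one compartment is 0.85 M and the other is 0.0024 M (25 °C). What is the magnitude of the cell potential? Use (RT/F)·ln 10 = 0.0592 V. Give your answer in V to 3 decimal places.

For a concentration cell E°cell = 0, since both electrodes use the same couple.
The compartment with the higher Pd2+(aq) concentration (0.85 M) acts as the cathode; ions are reduced there and produced at the dilute (0.0024 M) anode.
With n = 2, Ecell = −(0.0592/2)·log([dilute]/[conc]) = −(0.0592/2)·log(0.0024/0.85) = +0.075 V.

0.075 V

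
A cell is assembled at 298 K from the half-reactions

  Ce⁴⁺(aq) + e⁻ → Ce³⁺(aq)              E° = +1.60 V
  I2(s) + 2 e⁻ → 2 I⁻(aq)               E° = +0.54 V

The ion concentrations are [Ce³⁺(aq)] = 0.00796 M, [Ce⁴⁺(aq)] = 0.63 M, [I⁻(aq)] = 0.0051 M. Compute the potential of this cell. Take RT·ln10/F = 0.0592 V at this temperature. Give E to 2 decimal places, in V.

Since E°(Ce⁴⁺/Ce³⁺) > E°(I₂/I⁻), Ce⁴⁺/Ce³⁺ serves as the cathode.
E°cell = E°cat − E°an = +1.60 − (+0.54) = +1.06 V; n = 2.
Balancing gives 2 Ce⁴⁺(aq) + 2 I⁻(aq) → 2 Ce³⁺(aq) + I2(s); hence Q = [Ce³⁺(aq)]^2 / ([Ce⁴⁺(aq)]^2·[I⁻(aq)]^2) = 6.14 (log Q = 0.788).
By the Nernst equation, E = +1.06 − (0.0592/2)·(0.788) = +1.04 V.

+1.04 V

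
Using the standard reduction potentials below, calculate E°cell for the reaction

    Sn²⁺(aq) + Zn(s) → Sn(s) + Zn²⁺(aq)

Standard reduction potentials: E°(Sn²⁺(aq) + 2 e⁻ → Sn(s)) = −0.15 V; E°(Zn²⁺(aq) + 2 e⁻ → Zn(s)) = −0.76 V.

+0.61 V

In the reaction as written, Sn²⁺(aq) is reduced (cathode) and Zn²⁺(aq) is produced by oxidation at the anode.
E°cell = E°(cathode) − E°(anode) = −0.15 − (−0.76) = +0.61 V.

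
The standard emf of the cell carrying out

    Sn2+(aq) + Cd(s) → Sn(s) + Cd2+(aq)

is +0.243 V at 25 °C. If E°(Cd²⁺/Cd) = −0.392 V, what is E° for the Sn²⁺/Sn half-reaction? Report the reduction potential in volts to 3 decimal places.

−0.149 V

In the reaction as written the Sn²⁺/Sn couple is reduced (cathode) and Cd²⁺/Cd is oxidized (anode), so E°cell = E°(Sn²⁺/Sn) − E°(Cd²⁺/Cd).
E°(Sn²⁺/Sn) = E°cell + E°(anode) = +0.243 + (−0.392) = −0.149 V.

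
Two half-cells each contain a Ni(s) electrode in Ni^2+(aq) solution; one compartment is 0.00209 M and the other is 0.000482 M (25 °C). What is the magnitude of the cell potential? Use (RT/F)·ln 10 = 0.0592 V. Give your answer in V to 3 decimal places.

0.019 V

For a concentration cell E°cell = 0, since both electrodes use the same couple.
The compartment with the higher Ni^2+(aq) concentration (0.00209 M) acts as the cathode; ions are reduced there and produced at the dilute (0.000482 M) anode.
With n = 2, Ecell = −(0.0592/2)·log([dilute]/[conc]) = −(0.0592/2)·log(0.000482/0.00209) = +0.019 V.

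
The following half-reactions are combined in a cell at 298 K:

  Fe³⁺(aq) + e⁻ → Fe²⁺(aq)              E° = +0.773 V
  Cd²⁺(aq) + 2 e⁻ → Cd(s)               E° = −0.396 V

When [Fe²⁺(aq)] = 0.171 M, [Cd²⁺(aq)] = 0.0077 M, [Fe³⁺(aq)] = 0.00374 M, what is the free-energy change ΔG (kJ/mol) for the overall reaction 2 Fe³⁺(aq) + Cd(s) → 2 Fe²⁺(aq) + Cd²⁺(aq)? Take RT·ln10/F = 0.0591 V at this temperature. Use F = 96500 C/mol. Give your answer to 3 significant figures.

−219 kJ/mol

With Fe³⁺/Fe²⁺ reduced at the cathode, E°cell = +0.773 − (−0.396) = +1.169 V and n = 2.
Here Q = ([Fe²⁺(aq)]^2·[Cd²⁺(aq)]) / [Fe³⁺(aq)]^2 = 16.1 (log Q = 1.207), giving E = +1.169 − (0.0591/2)·(1.207) = +1.1333 V.
ΔG = −nFE = −(2)(96500)(+1.1333) J/mol = −219 kJ/mol.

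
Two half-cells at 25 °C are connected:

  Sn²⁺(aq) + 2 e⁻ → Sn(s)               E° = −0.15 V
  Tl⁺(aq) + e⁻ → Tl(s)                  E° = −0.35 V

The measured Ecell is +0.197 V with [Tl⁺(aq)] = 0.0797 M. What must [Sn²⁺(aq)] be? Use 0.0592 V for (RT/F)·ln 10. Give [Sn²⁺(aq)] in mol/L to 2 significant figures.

0.0050 M

With Sn²⁺/Sn at the cathode and Tl⁺/Tl at the anode, E°cell = −0.15 − (−0.35) = +0.20 V (n = 2).
Since E = E° − (0.0592/n)·log Q, log Q = n(E° − E)/0.0592 = 0.101.
For Sn²⁺(aq) + 2 Tl(s) → Sn(s) + 2 Tl⁺(aq), the reaction quotient is Q = [Tl⁺(aq)]^2 / [Sn²⁺(aq)].
Isolating [Sn²⁺(aq)] in Q = 10^{0.101} yields log [Sn²⁺(aq)] = −2.298, i.e. 0.0050 M.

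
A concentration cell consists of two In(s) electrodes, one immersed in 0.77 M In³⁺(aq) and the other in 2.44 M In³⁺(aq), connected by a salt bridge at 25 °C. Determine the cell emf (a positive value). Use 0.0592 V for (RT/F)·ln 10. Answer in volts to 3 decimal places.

For a concentration cell E°cell = 0, since both electrodes use the same couple.
The compartment with the higher In³⁺(aq) concentration (2.44 M) acts as the cathode; ions are reduced there and produced at the dilute (0.77 M) anode.
With n = 3, Ecell = −(0.0592/3)·log([dilute]/[conc]) = −(0.0592/3)·log(0.77/2.44) = +0.010 V.

0.010 V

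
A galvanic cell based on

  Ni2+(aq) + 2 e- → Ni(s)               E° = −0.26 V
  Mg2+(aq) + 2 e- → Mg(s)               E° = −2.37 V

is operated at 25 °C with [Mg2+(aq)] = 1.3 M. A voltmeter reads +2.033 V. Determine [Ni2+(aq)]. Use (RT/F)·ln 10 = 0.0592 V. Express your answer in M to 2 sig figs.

0.0033 M

Ni²⁺/Ni is the cathode (higher E°); E°cell = −0.26 − (−2.37) = +2.11 V with n = 2.
Rearranging E = E° − (0.0592/n)·log Q gives log Q = 2(+2.11 − (+2.033))/0.0592 = 2.601.
Balancing electrons gives Ni2+(aq) + Mg(s) → Ni(s) + Mg2+(aq); thus Q = [Mg2+(aq)] / [Ni2+(aq)].
Substituting the known concentrations and solving, log [Ni2+(aq)] = −2.487 and [Ni2+(aq)] = 0.0033 M.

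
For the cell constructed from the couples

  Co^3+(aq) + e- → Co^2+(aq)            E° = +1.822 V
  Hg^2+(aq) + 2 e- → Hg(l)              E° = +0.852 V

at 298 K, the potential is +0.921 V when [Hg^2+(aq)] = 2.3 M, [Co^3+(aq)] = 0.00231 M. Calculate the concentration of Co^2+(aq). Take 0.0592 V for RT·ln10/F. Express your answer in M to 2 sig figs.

0.010 M

Co³⁺/Co²⁺ is the cathode (higher E°); E°cell = +1.822 − (+0.852) = +0.970 V with n = 2.
From the Nernst equation, log Q = n(E° − E)/0.0592 = 2·(+0.970 − (+0.921))/0.0592 = 1.655.
The balanced reaction is 2 Co^3+(aq) + Hg(l) → 2 Co^2+(aq) + Hg^2+(aq), so Q = ([Co^2+(aq)]^2·[Hg^2+(aq)]) / [Co^3+(aq)]^2.
Isolating [Co^2+(aq)] in Q = 10^{1.655} yields log [Co^2+(aq)] = −1.990, i.e. 0.010 M.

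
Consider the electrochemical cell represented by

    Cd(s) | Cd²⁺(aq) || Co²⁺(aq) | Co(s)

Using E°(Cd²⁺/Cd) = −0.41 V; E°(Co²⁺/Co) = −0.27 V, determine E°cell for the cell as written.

By convention the left-hand electrode in cell notation is the anode (oxidation) and the right-hand electrode is the cathode (reduction).
E°cell = E°(right) − E°(left) = −0.27 − (−0.41) = +0.14 V.

+0.14 V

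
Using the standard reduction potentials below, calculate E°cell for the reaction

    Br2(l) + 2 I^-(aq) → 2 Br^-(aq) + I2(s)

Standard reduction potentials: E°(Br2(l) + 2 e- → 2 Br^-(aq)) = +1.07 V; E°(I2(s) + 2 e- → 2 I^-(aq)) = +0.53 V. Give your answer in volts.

+0.54 V

Br2(l) gains electrons, so the Br₂/Br⁻ couple is the cathode; the I₂/I⁻ couple is the anode.
E°cell = E°(cathode) − E°(anode) = +1.07 − (+0.53) = +0.54 V.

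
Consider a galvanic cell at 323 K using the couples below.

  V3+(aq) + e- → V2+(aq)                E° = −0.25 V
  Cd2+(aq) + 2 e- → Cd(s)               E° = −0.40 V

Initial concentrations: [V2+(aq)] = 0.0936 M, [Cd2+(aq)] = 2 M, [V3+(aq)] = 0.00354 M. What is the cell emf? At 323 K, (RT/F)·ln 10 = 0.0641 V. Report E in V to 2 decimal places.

+0.05 V

The V³⁺/V²⁺ couple has the more positive E°, so it is the cathode; Cd²⁺/Cd is the anode.
E°cell = E°cat − E°an = −0.25 − (−0.40) = +0.15 V; n = 2.
The balanced reaction is 2 V3+(aq) + Cd(s) → 2 V2+(aq) + Cd2+(aq), so Q = ([V2+(aq)]^2·[Cd2+(aq)]) / [V3+(aq)]^2 = 1.4×10^3 and log Q = 3.146.
Applying E = E° − (RT ln10/nF)·log Q gives +0.15 − (0.0641/2)(3.146) = +0.05 V.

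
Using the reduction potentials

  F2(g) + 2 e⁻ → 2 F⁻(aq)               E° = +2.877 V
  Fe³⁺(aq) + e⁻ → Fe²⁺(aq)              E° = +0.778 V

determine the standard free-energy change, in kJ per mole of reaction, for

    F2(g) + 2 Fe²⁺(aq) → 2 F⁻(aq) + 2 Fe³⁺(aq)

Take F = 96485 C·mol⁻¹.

−405 kJ/mol

In the reaction as written F2(g) is reduced, so the F₂/F⁻ couple is the cathode and Fe³⁺/Fe²⁺ is the anode.
E°cell = +2.877 − (+0.778) = +2.099 V; balancing electrons gives n = 2.
ΔG° = −nFE°cell = −(2)(96485)(+2.099) J/mol = −405 kJ/mol.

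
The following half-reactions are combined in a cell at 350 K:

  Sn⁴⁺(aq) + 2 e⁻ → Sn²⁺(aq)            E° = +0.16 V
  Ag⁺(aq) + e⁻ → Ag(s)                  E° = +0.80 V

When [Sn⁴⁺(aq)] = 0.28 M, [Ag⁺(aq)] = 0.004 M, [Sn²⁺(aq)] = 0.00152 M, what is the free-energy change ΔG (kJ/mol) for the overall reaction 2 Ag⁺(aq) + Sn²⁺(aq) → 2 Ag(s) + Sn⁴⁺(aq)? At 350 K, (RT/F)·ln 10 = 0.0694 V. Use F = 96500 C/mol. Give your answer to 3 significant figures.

−76.2 kJ/mol

With Ag⁺/Ag reduced at the cathode, E°cell = +0.80 − (+0.16) = +0.64 V and n = 2.
Q = [Sn⁴⁺(aq)] / ([Ag⁺(aq)]^2·[Sn²⁺(aq)]) = 1.15×10^7, so log Q = 7.061 and E = +0.64 − (0.0694/2)(7.061) = +0.3950 V.
Finally ΔG = −nFE = −(2)(96500 C/mol)(+0.3950 V) = −76.2 kJ/mol.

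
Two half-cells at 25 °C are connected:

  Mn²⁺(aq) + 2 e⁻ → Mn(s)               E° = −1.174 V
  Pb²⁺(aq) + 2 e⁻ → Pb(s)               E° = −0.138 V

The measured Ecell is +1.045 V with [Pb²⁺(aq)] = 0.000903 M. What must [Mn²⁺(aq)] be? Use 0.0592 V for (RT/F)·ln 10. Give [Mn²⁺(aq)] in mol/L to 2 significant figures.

0.00045 M

Pb²⁺/Pb is the cathode (higher E°); E°cell = −0.138 − (−1.174) = +1.036 V with n = 2.
Rearranging E = E° − (0.0592/n)·log Q gives log Q = 2(+1.036 − (+1.045))/0.0592 = −0.304.
For Pb²⁺(aq) + Mn(s) → Pb(s) + Mn²⁺(aq), the reaction quotient is Q = [Mn²⁺(aq)] / [Pb²⁺(aq)].
Solving for the unknown gives log [Mn²⁺(aq)] = −3.348, so [Mn²⁺(aq)] ≈ 0.00045 M.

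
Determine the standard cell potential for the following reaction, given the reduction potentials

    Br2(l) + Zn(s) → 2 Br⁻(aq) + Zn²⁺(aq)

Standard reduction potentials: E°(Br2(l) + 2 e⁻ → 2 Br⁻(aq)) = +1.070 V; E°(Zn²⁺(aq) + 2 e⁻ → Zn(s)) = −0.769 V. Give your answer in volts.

+1.839 V

In the reaction as written, Br2(l) is reduced (cathode) and Zn²⁺(aq) is produced by oxidation at the anode.
E°cell = E°(cathode) − E°(anode) = +1.070 − (−0.769) = +1.839 V.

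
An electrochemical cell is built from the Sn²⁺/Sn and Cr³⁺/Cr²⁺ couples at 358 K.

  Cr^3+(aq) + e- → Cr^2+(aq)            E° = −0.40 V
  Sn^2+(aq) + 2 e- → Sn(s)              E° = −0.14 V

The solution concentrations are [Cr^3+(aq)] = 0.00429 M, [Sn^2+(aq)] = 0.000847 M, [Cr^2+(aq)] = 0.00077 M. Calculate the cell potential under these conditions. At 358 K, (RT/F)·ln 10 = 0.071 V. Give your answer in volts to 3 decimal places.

Sn²⁺/Sn is reduced (cathode, E° = −0.14 V) and Cr³⁺/Cr²⁺ is oxidized (anode).
The standard potential is −0.14 − (−0.40) = +0.26 V and the balanced reaction transfers n = 2 electrons.
The balanced reaction is Sn^2+(aq) + 2 Cr^2+(aq) → Sn(s) + 2 Cr^3+(aq), so Q = [Cr^3+(aq)]^2 / ([Sn^2+(aq)]·[Cr^2+(aq)]^2) = 3.66×10^4 and log Q = 4.564.
E = E° − (0.071/n)·log Q = +0.26 − (0.071/2)(4.564) = +0.098 V.

+0.098 V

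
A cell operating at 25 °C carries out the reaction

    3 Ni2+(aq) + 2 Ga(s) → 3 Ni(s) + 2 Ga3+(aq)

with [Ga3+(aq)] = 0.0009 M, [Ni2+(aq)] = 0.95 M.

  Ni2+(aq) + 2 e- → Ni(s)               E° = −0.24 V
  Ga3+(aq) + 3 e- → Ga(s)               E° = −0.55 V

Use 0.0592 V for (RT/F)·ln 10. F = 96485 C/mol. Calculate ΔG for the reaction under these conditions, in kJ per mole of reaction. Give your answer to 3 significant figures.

The standard cell potential is −0.24 − (−0.55) = +0.31 V, with n = 6 electrons in the balanced equation.
Here Q = [Ga3+(aq)]^2 / [Ni2+(aq)]^3 = 9.45×10^−7 (log Q = −6.025), giving E = +0.31 − (0.0592/6)·(−6.025) = +0.3694 V.
Then ΔG = −nFE = −6 × 96485 × +0.3694 J/mol = −214 kJ/mol.

−214 kJ/mol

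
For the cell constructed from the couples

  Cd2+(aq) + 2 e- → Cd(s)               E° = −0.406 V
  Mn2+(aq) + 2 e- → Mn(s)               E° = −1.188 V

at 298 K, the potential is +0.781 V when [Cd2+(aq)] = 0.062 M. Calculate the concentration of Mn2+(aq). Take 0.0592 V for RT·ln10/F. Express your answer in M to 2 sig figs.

0.067 M

The Cd²⁺/Cd couple has the larger reduction potential, so it is the cathode: E°cell = −0.406 − (−1.188) = +0.782 V and n = 2.
Since E = E° − (0.0592/n)·log Q, log Q = n(E° − E)/0.0592 = 0.034.
For Cd2+(aq) + Mn(s) → Cd(s) + Mn2+(aq), the reaction quotient is Q = [Mn2+(aq)] / [Cd2+(aq)].
Substituting the known concentrations and solving, log [Mn2+(aq)] = −1.174 and [Mn2+(aq)] = 0.067 M.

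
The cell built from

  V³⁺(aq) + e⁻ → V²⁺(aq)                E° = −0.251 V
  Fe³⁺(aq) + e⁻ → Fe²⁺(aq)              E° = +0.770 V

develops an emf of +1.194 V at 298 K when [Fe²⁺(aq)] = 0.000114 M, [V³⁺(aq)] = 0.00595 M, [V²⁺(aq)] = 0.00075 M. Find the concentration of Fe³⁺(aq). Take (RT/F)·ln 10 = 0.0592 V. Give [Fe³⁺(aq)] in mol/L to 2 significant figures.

0.76 M

With Fe³⁺/Fe²⁺ at the cathode and V³⁺/V²⁺ at the anode, E°cell = +0.770 − (−0.251) = +1.021 V (n = 1).
Since E = E° − (0.0592/n)·log Q, log Q = n(E° − E)/0.0592 = −2.922.
Balancing electrons gives Fe³⁺(aq) + V²⁺(aq) → Fe²⁺(aq) + V³⁺(aq); thus Q = ([Fe²⁺(aq)]·[V³⁺(aq)]) / ([Fe³⁺(aq)]·[V²⁺(aq)]).
Isolating [Fe³⁺(aq)] in Q = 10^{−2.922} yields log [Fe³⁺(aq)] = −0.122, i.e. 0.76 M.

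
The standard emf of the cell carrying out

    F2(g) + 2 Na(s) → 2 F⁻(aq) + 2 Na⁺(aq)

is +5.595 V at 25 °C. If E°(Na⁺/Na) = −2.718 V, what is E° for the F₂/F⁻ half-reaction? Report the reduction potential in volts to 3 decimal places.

In the reaction as written the F₂/F⁻ couple is reduced (cathode) and Na⁺/Na is oxidized (anode), so E°cell = E°(F₂/F⁻) − E°(Na⁺/Na).
E°(F₂/F⁻) = E°cell + E°(anode) = +5.595 + (−2.718) = +2.877 V.

+2.877 V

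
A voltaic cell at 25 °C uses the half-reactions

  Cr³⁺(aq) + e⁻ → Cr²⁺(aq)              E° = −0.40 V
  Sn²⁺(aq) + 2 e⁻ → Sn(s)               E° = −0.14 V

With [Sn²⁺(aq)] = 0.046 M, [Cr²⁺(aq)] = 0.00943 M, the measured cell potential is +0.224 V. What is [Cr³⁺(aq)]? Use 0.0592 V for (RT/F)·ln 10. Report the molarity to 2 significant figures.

0.0082 M

The Sn²⁺/Sn couple has the larger reduction potential, so it is the cathode: E°cell = −0.14 − (−0.40) = +0.26 V and n = 2.
From the Nernst equation, log Q = n(E° − E)/0.0592 = 2·(+0.26 − (+0.224))/0.0592 = 1.216.
For Sn²⁺(aq) + 2 Cr²⁺(aq) → Sn(s) + 2 Cr³⁺(aq), the reaction quotient is Q = [Cr³⁺(aq)]^2 / ([Sn²⁺(aq)]·[Cr²⁺(aq)]^2).
Solving for the unknown gives log [Cr³⁺(aq)] = −2.086, so [Cr³⁺(aq)] ≈ 0.0082 M.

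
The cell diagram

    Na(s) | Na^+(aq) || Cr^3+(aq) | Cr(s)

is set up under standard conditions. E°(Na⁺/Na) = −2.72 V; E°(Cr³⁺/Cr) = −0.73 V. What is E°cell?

+1.99 V

By convention the left-hand electrode in cell notation is the anode (oxidation) and the right-hand electrode is the cathode (reduction).
E°cell = E°(right) − E°(left) = −0.73 − (−2.72) = +1.99 V.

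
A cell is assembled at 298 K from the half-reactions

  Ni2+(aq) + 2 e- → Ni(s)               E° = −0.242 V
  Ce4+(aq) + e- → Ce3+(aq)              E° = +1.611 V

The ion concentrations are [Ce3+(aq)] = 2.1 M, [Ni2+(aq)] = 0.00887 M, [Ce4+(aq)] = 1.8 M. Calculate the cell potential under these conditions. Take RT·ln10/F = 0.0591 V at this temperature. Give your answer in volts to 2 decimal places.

Since E°(Ce⁴⁺/Ce³⁺) > E°(Ni²⁺/Ni), Ce⁴⁺/Ce³⁺ serves as the cathode.
E°cell = E°cat − E°an = +1.611 − (−0.242) = +1.853 V; n = 2.
The balanced reaction is 2 Ce4+(aq) + Ni(s) → 2 Ce3+(aq) + Ni2+(aq), so Q = ([Ce3+(aq)]^2·[Ni2+(aq)]) / [Ce4+(aq)]^2 = 0.0121 and log Q = −1.918.
E = E° − (0.0591/n)·log Q = +1.853 − (0.0591/2)(−1.918) = +1.91 V.

+1.91 V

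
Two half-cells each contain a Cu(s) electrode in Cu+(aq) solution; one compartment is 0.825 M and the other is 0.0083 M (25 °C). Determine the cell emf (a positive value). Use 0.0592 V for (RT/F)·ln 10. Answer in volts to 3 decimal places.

0.118 V

For a concentration cell E°cell = 0, since both electrodes use the same couple.
The compartment with the higher Cu+(aq) concentration (0.825 M) acts as the cathode; ions are reduced there and produced at the dilute (0.0083 M) anode.
With n = 1, Ecell = −(0.0592/1)·log([dilute]/[conc]) = −(0.0592/1)·log(0.0083/0.825) = +0.118 V.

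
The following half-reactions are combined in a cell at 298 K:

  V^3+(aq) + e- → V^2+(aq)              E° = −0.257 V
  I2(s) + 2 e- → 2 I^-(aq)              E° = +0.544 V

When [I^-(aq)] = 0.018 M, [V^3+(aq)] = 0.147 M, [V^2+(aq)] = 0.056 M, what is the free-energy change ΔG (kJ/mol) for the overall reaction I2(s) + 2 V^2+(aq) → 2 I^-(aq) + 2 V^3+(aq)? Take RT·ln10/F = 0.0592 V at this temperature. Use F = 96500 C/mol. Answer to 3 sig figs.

−170 kJ/mol

E°cell = +0.544 − (−0.257) = +0.801 V; the balanced reaction transfers n = 2 electrons.
The reaction quotient is ([I^-(aq)]^2·[V^3+(aq)]^2) / [V^2+(aq)]^2 = 0.00223; by Nernst, E = +0.801 − (0.0592/2)(−2.651) = +0.8795 V.
Finally ΔG = −nFE = −(2)(96500 C/mol)(+0.8795 V) = −170 kJ/mol.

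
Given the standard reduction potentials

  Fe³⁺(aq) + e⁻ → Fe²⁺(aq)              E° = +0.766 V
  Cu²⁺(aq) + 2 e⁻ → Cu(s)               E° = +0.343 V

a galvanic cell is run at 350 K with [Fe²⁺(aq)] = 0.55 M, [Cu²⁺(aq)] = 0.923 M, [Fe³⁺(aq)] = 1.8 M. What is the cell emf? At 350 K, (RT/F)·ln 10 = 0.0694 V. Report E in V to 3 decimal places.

Since E°(Fe³⁺/Fe²⁺) > E°(Cu²⁺/Cu), Fe³⁺/Fe²⁺ serves as the cathode.
E°cell = E°cat − E°an = +0.766 − (+0.343) = +0.423 V; n = 2.
The balanced reaction is 2 Fe³⁺(aq) + Cu(s) → 2 Fe²⁺(aq) + Cu²⁺(aq), so Q = ([Fe²⁺(aq)]^2·[Cu²⁺(aq)]) / [Fe³⁺(aq)]^2 = 0.0862 and log Q = −1.065.
Applying E = E° − (RT ln10/nF)·log Q gives +0.423 − (0.0694/2)(−1.065) = +0.460 V.

+0.460 V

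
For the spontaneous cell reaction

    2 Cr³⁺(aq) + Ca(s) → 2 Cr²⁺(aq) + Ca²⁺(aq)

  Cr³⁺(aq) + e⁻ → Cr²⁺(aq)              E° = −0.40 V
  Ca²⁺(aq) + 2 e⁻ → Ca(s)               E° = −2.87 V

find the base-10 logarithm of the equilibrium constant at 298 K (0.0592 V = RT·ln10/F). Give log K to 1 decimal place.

log K = 83.4

The Cr³⁺/Cr²⁺ couple is reduced (cathode); E°cell = −0.40 − (−2.87) = +2.47 V with n = 2.
At equilibrium E = 0, so log K = nE°cell / 0.0592 = (2)(+2.47) / 0.0592 = 83.4.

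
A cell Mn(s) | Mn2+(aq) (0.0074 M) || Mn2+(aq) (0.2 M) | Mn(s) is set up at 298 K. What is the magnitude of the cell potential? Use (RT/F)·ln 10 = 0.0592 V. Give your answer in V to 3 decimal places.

0.042 V

For a concentration cell E°cell = 0, since both electrodes use the same couple.
The compartment with the higher Mn2+(aq) concentration (0.2 M) acts as the cathode; ions are reduced there and produced at the dilute (0.0074 M) anode.
With n = 2, Ecell = −(0.0592/2)·log([dilute]/[conc]) = −(0.0592/2)·log(0.0074/0.2) = +0.042 V.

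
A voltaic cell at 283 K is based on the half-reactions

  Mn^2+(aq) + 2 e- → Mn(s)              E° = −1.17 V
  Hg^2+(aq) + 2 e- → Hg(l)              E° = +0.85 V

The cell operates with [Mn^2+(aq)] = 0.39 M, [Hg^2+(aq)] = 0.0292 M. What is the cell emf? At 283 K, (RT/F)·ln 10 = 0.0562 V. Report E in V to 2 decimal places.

+1.99 V

Hg²⁺/Hg is reduced (cathode, E° = +0.85 V) and Mn²⁺/Mn is oxidized (anode).
E°cell = +0.85 − (−1.17) = +2.02 V, with n = 2 electrons transferred.
Balancing gives Hg^2+(aq) + Mn(s) → Hg(l) + Mn^2+(aq); hence Q = [Mn^2+(aq)] / [Hg^2+(aq)] = 13.4 (log Q = 1.126).
Applying E = E° − (RT ln10/nF)·log Q gives +2.02 − (0.0562/2)(1.126) = +1.99 V.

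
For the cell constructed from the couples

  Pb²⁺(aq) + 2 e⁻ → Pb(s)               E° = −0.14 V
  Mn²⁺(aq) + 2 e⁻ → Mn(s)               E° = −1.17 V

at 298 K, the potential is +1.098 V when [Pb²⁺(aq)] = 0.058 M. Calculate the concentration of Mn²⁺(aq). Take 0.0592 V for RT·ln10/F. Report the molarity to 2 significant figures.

0.00029 M

Pb²⁺/Pb is the cathode (higher E°); E°cell = −0.14 − (−1.17) = +1.03 V with n = 2.
Since E = E° − (0.0592/n)·log Q, log Q = n(E° − E)/0.0592 = −2.297.
The balanced reaction is Pb²⁺(aq) + Mn(s) → Pb(s) + Mn²⁺(aq), so Q = [Mn²⁺(aq)] / [Pb²⁺(aq)].
Substituting the known concentrations and solving, log [Mn²⁺(aq)] = −3.534 and [Mn²⁺(aq)] = 0.00029 M.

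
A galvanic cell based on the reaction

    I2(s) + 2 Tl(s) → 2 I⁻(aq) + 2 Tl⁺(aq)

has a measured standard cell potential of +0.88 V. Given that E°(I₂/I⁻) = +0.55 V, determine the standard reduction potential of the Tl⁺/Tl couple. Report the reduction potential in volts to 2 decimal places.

−0.33 V

In the reaction as written the I₂/I⁻ couple is reduced (cathode) and Tl⁺/Tl is oxidized (anode), so E°cell = E°(I₂/I⁻) − E°(Tl⁺/Tl).
E°(Tl⁺/Tl) = E°(cathode) − E°cell = +0.55 − (+0.88) = −0.33 V.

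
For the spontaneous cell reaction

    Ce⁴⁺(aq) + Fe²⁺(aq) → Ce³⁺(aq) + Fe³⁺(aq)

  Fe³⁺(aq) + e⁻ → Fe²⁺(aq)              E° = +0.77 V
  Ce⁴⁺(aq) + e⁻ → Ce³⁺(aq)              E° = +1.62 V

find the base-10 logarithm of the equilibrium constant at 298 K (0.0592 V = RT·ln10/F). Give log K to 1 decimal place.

The Ce⁴⁺/Ce³⁺ couple is reduced (cathode); E°cell = +1.62 − (+0.77) = +0.85 V with n = 1.
At equilibrium E = 0, so log K = nE°cell / 0.0592 = (1)(+0.85) / 0.0592 = 14.4.

log K = 14.4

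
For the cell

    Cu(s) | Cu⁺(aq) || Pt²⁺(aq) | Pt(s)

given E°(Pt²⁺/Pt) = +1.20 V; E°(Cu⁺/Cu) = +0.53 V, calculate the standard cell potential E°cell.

+0.67 V

By convention the left-hand electrode in cell notation is the anode (oxidation) and the right-hand electrode is the cathode (reduction).
E°cell = E°(right) − E°(left) = +1.20 − (+0.53) = +0.67 V.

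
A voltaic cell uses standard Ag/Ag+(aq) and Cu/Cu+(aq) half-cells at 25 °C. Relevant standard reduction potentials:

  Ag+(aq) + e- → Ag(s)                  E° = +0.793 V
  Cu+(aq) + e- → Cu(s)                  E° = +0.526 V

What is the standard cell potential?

The Ag⁺/Ag couple has the higher E°, so Ag ion is reduced (cathode) and Cu is oxidized (anode).
E°cell = E°(cathode) − E°(anode) = +0.793 − (+0.526) = +0.267 V.

+0.267 V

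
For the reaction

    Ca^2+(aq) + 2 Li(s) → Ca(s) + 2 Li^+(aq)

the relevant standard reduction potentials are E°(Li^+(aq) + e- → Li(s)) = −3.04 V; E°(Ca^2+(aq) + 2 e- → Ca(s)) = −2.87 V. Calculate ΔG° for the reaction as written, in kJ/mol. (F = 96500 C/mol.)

In the reaction as written Ca^2+(aq) is reduced, so the Ca²⁺/Ca couple is the cathode and Li⁺/Li is the anode.
E°cell = −2.87 − (−3.04) = +0.17 V; balancing electrons gives n = 2.
ΔG° = −nFE°cell = −(2)(96500)(+0.17) J/mol = −32.8 kJ/mol.

−32.8 kJ/mol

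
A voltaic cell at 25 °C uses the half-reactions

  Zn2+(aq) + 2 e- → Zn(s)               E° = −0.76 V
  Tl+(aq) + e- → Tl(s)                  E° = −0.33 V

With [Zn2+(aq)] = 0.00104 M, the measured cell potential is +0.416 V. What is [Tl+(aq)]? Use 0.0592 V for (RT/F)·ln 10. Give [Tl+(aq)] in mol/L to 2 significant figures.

0.019 M

Tl⁺/Tl is the cathode (higher E°); E°cell = −0.33 − (−0.76) = +0.43 V with n = 2.
Rearranging E = E° − (0.0592/n)·log Q gives log Q = 2(+0.43 − (+0.416))/0.0592 = 0.473.
For 2 Tl+(aq) + Zn(s) → 2 Tl(s) + Zn2+(aq), the reaction quotient is Q = [Zn2+(aq)] / [Tl+(aq)]^2.
Substituting the known concentrations and solving, log [Tl+(aq)] = −1.728 and [Tl+(aq)] = 0.019 M.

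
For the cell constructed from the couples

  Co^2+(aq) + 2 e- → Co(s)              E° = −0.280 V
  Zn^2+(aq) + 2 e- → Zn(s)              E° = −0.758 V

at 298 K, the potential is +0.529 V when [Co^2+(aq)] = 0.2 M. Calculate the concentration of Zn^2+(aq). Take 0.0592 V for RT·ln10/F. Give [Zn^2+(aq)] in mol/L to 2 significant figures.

0.0038 M

With Co²⁺/Co at the cathode and Zn²⁺/Zn at the anode, E°cell = −0.280 − (−0.758) = +0.478 V (n = 2).
Since E = E° − (0.0592/n)·log Q, log Q = n(E° − E)/0.0592 = −1.723.
For Co^2+(aq) + Zn(s) → Co(s) + Zn^2+(aq), the reaction quotient is Q = [Zn^2+(aq)] / [Co^2+(aq)].
Isolating [Zn^2+(aq)] in Q = 10^{−1.723} yields log [Zn^2+(aq)] = −2.422, i.e. 0.0038 M.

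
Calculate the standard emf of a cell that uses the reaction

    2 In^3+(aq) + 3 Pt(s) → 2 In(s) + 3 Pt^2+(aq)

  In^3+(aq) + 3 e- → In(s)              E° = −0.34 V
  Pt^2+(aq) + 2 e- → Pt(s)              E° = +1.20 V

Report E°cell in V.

In^3+(aq) gains electrons, so the In³⁺/In couple is the cathode; the Pt²⁺/Pt couple is the anode.
E°cell = E°(cathode) − E°(anode) = −0.34 − (+1.20) = −1.54 V.
The negative E°cell means the reaction is non-spontaneous in the direction written.

−1.54 V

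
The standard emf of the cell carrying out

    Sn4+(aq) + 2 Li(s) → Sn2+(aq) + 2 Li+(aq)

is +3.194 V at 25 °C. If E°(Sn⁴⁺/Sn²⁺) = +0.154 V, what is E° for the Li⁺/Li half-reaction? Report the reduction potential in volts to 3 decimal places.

−3.040 V

In the reaction as written the Sn⁴⁺/Sn²⁺ couple is reduced (cathode) and Li⁺/Li is oxidized (anode), so E°cell = E°(Sn⁴⁺/Sn²⁺) − E°(Li⁺/Li).
E°(Li⁺/Li) = E°(cathode) − E°cell = +0.154 − (+3.194) = −3.040 V.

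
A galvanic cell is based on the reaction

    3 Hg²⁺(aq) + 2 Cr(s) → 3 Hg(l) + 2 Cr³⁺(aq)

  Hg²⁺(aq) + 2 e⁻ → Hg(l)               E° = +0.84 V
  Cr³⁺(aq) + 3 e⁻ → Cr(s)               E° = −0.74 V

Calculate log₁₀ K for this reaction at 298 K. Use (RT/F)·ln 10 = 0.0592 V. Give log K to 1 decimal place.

log K = 160.1

The Hg²⁺/Hg couple is reduced (cathode); E°cell = +0.84 − (−0.74) = +1.58 V with n = 6.
At equilibrium E = 0, so log K = nE°cell / 0.0592 = (6)(+1.58) / 0.0592 = 160.1.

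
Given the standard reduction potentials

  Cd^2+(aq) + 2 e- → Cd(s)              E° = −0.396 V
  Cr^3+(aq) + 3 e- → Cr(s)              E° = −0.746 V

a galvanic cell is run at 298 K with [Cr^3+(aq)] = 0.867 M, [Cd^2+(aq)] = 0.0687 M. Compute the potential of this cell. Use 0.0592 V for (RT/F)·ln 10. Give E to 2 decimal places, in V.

+0.32 V

Cd²⁺/Cd is reduced (cathode, E° = −0.396 V) and Cr³⁺/Cr is oxidized (anode).
E°cell = −0.396 − (−0.746) = +0.350 V, with n = 6 electrons transferred.
For the overall reaction 3 Cd^2+(aq) + 2 Cr(s) → 3 Cd(s) + 2 Cr^3+(aq), Q = [Cr^3+(aq)]^2 / [Cd^2+(aq)]^3 = 2.32×10^3, giving log Q = 3.365.
Applying E = E° − (RT ln10/nF)·log Q gives +0.350 − (0.0592/6)(3.365) = +0.32 V.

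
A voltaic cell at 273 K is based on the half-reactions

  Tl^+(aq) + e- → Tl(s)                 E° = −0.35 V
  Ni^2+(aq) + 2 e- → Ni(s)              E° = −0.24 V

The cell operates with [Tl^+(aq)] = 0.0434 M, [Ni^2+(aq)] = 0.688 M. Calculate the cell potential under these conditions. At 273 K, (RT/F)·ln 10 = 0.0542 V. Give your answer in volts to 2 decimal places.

+0.18 V

Since E°(Ni²⁺/Ni) > E°(Tl⁺/Tl), Ni²⁺/Ni serves as the cathode.
E°cell = −0.24 − (−0.35) = +0.11 V, with n = 2 electrons transferred.
Balancing gives Ni^2+(aq) + 2 Tl(s) → Ni(s) + 2 Tl^+(aq); hence Q = [Tl^+(aq)]^2 / [Ni^2+(aq)] = 0.00274 (log Q = −2.563).
Applying E = E° − (RT ln10/nF)·log Q gives +0.11 − (0.0542/2)(−2.563) = +0.18 V.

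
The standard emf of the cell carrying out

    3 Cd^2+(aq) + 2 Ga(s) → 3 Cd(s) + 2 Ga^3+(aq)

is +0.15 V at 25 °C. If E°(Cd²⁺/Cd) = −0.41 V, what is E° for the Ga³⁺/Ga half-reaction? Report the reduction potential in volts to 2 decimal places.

In the reaction as written the Cd²⁺/Cd couple is reduced (cathode) and Ga³⁺/Ga is oxidized (anode), so E°cell = E°(Cd²⁺/Cd) − E°(Ga³⁺/Ga).
E°(Ga³⁺/Ga) = E°(cathode) − E°cell = −0.41 − (+0.15) = −0.56 V.

−0.56 V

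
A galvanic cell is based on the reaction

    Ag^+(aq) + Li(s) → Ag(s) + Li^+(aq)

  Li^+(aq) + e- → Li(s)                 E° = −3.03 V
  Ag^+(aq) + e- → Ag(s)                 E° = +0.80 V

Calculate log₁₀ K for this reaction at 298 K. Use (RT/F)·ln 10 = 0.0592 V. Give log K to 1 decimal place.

log K = 64.7

The Ag⁺/Ag couple is reduced (cathode); E°cell = +0.80 − (−3.03) = +3.83 V with n = 1.
At equilibrium E = 0, so log K = nE°cell / 0.0592 = (1)(+3.83) / 0.0592 = 64.7.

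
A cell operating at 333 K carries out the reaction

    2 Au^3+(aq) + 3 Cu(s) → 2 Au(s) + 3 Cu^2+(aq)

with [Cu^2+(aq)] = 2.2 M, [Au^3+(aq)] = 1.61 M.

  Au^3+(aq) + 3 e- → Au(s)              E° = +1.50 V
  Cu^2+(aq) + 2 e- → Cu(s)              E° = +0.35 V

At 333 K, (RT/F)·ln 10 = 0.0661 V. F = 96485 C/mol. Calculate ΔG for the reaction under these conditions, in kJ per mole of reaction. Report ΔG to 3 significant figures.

With Au³⁺/Au reduced at the cathode, E°cell = +1.50 − (+0.35) = +1.15 V and n = 6.
Here Q = [Cu^2+(aq)]^3 / [Au^3+(aq)]^2 = 4.11 (log Q = 0.614), giving E = +1.15 − (0.0661/6)·(0.614) = +1.1432 V.
ΔG = −nFE = −(6)(96485)(+1.1432) J/mol = −662 kJ/mol.

−662 kJ/mol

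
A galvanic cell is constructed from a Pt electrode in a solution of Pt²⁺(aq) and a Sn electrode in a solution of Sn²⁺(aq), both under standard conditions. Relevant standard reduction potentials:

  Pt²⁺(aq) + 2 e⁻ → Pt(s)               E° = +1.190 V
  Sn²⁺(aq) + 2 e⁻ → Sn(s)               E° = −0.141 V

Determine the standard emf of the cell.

The Pt²⁺/Pt couple has the higher E°, so Pt ion is reduced (cathode) and Sn is oxidized (anode).
E°cell = E°(cathode) − E°(anode) = +1.190 − (−0.141) = +1.331 V.

+1.331 V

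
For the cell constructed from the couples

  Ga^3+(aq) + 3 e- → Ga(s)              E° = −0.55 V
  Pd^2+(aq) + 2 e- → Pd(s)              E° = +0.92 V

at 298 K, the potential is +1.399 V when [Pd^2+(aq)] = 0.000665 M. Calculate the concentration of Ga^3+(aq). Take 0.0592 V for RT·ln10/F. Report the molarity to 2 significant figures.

Pd²⁺/Pd is the cathode (higher E°); E°cell = +0.92 − (−0.55) = +1.47 V with n = 6.
From the Nernst equation, log Q = n(E° − E)/0.0592 = 6·(+1.47 − (+1.399))/0.0592 = 7.196.
The balanced reaction is 3 Pd^2+(aq) + 2 Ga(s) → 3 Pd(s) + 2 Ga^3+(aq), so Q = [Ga^3+(aq)]^2 / [Pd^2+(aq)]^3.
Substituting the known concentrations and solving, log [Ga^3+(aq)] = −1.168 and [Ga^3+(aq)] = 0.068 M.

0.068 M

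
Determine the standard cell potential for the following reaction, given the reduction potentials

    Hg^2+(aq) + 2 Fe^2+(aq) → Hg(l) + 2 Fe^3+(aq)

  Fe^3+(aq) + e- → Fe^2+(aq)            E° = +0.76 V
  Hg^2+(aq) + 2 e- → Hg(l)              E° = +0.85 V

+0.09 V

In the reaction as written, Hg^2+(aq) is reduced (cathode) and Fe^3+(aq) is produced by oxidation at the anode.
E°cell = E°(cathode) − E°(anode) = +0.85 − (+0.76) = +0.09 V.
The positive value indicates the reaction is spontaneous as written.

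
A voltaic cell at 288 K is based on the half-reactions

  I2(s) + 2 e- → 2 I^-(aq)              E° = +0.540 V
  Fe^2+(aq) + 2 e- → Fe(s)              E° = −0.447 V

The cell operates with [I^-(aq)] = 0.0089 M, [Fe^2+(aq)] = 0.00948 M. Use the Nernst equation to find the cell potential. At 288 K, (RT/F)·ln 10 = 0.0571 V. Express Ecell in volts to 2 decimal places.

The I₂/I⁻ couple has the more positive E°, so it is the cathode; Fe²⁺/Fe is the anode.
E°cell = E°cat − E°an = +0.540 − (−0.447) = +0.987 V; n = 2.
The balanced reaction is I2(s) + Fe(s) → 2 I^-(aq) + Fe^2+(aq), so Q = [I^-(aq)]^2·[Fe^2+(aq)] = 7.51×10^−7 and log Q = −6.124.
Applying E = E° − (RT ln10/nF)·log Q gives +0.987 − (0.0571/2)(−6.124) = +1.16 V.

+1.16 V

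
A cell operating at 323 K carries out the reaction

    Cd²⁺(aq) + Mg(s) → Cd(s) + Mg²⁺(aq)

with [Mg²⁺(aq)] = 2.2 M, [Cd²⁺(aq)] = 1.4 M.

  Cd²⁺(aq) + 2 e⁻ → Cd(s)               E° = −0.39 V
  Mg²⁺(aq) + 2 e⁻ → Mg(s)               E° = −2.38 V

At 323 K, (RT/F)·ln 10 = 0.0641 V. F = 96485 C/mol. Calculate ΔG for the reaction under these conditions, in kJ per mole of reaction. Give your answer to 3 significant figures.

−383 kJ/mol

With Cd²⁺/Cd reduced at the cathode, E°cell = −0.39 − (−2.38) = +1.99 V and n = 2.
Here Q = [Mg²⁺(aq)] / [Cd²⁺(aq)] = 1.57 (log Q = 0.196), giving E = +1.99 − (0.0641/2)·(0.196) = +1.9837 V.
ΔG = −nFE = −(2)(96485)(+1.9837) J/mol = −383 kJ/mol.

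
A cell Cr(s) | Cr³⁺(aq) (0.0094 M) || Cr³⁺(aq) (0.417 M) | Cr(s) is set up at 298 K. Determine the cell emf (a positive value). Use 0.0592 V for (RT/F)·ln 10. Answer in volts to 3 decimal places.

0.033 V

For a concentration cell E°cell = 0, since both electrodes use the same couple.
The compartment with the higher Cr³⁺(aq) concentration (0.417 M) acts as the cathode; ions are reduced there and produced at the dilute (0.0094 M) anode.
With n = 3, Ecell = −(0.0592/3)·log([dilute]/[conc]) = −(0.0592/3)·log(0.0094/0.417) = +0.033 V.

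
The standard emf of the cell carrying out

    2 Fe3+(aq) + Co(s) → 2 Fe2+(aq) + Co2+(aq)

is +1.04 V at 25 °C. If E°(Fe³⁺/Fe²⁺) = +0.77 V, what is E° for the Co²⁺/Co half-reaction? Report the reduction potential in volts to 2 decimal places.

−0.27 V

In the reaction as written the Fe³⁺/Fe²⁺ couple is reduced (cathode) and Co²⁺/Co is oxidized (anode), so E°cell = E°(Fe³⁺/Fe²⁺) − E°(Co²⁺/Co).
E°(Co²⁺/Co) = E°(cathode) − E°cell = +0.77 − (+1.04) = −0.27 V.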